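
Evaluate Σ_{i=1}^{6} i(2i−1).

161

Σ i(2i−1) = 2Σi² − Σi over i = 1..6.
Σi = 21 and Σi² = 91.
2·91 − 1·21 = 161.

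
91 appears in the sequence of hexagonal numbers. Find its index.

Set n(2n−1) = 91, giving 2n² − n − 91 = 0.
The discriminant is 1 + 8·91 = 729, and √729 = 27.
So n = (1 + 27) / 4 = 28/4 = 7.
Check: 7·(2·7 − 1) = 91. ✓

7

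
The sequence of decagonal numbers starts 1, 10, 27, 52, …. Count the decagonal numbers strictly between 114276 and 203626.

56

The n-th decagonal number is n(4n−3).
Smallest index with value > 114276: n = 170 (giving 115090).
Largest index with value < 203626: n = 225 (giving 201825).
Indices 170 through 225: 56 terms.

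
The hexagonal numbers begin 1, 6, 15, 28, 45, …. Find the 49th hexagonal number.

4753

49·(2·49 − 1) = 49·97 = 4753.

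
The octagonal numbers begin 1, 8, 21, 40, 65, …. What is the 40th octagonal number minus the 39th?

235

Consecutive octagonal numbers differ by 6n − 5: here 6·40 − 5 = 235.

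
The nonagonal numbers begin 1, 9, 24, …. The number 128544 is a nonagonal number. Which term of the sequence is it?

Set n(7n−5)/2 = 128544, giving 7n² − 5n − 257088 = 0.
The discriminant is 25 + 56·128544 = 7198489, and √7198489 = 2683.
So n = (5 + 2683) / 14 = 2688/14 = 192.
Check: 192·(7·192 − 5)/2 = 128544. ✓

192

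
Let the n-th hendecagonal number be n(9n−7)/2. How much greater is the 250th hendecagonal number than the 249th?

Consecutive hendecagonal numbers differ by 9n − 8: here 9·250 − 8 = 2242.

2242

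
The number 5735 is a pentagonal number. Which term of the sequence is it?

Set n(3n−1)/2 = 5735, giving 3n² − n − 11470 = 0.
The discriminant is 1 + 24·5735 = 137641, and √137641 = 371.
So n = (1 + 371) / 6 = 372/6 = 62.
Check: 62·(3·62 − 1)/2 = 5735. ✓

62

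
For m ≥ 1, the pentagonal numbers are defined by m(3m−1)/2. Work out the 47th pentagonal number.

3290

47·(3·47 − 1)/2 = 47·140/2 = 47·70 = 3290.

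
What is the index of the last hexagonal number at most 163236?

285

Solve n(2n−1) ≤ 163236 for integer n.
n = 285 gives 162165 ≤ 163236, while n = 286 gives 163306 > 163236; so the answer is index 285.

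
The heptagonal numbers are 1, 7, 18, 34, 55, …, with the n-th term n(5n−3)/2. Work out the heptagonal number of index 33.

2673

The 33rd heptagonal number is n(5n−3)/2 with n = 33.
33·(5·33 − 3)/2 = 33·162/2 = 33·81 = 2673.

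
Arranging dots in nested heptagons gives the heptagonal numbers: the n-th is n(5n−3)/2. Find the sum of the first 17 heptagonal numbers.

4233

Σ i(5i−3)/2 = (5Σi² − 3Σi) / 2 over i = 1..17.
Σi = 153 and Σi² = 1785.
(5·1785 − 3·153) / 2 = 8466/2 = 4233.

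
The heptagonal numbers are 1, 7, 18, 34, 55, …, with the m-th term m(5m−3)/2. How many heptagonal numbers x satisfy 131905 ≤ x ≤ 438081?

The n-th heptagonal number is n(5n−3)/2.
Smallest index with value ≥ 131905: n = 230 (giving 131905).
Largest index with value ≤ 438081: n = 418 (giving 436183).
Indices 230 through 418: 189 terms.

189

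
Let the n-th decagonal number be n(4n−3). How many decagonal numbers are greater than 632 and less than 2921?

The n-th decagonal number is n(4n−3).
Smallest index with value > 632: n = 13 (giving 637).
Largest index with value < 2921: n = 27 (giving 2835).
Indices 13 through 27: 15 terms.

15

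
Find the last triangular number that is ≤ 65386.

65341

Solve n(n+1)/2 ≤ 65386 for integer n.
n = 361 gives 65341 ≤ 65386, while n = 362 gives 65703 > 65386; so the answer is 65341.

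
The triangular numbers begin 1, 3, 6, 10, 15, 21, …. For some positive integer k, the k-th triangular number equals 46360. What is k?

304

Set n(n+1)/2 = 46360, giving n² + n − 92720 = 0.
The discriminant is 1 + 8·46360 = 370881, and √370881 = 609.
So n = (-1 + 609) / 2 = 608/2 = 304.
Check: 304·305/2 = 46360. ✓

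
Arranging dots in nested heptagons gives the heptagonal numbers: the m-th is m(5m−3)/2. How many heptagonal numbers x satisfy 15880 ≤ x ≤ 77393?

97

The n-th heptagonal number is n(5n−3)/2.
Smallest index with value ≥ 15880: n = 80 (giving 15880).
Largest index with value ≤ 77393: n = 176 (giving 77176).
Indices 80 through 176: 97 terms.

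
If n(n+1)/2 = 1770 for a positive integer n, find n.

59

Set n(n+1)/2 = 1770, giving n² + n − 3540 = 0.
So n = (-1 + 119) / 2 = 118/2 = 59.
Check: 59·60/2 = 1770. ✓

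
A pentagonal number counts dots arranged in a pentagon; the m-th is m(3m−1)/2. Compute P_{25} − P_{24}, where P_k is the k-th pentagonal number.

73

Consecutive pentagonal numbers differ by 3n − 2: here 3·25 − 2 = 73.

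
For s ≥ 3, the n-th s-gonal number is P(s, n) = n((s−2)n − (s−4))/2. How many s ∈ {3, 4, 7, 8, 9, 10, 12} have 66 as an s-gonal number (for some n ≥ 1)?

1

s = 3: P(3, 11) = 66. ✓
s = 4: P(4, 8) = 64 and P(4, 9) = 81; 66 is not s-gonal.
s = 7: P(7, 5) = 55 and P(7, 6) = 81; 66 is not s-gonal.
s = 8: P(8, 5) = 65 and P(8, 6) = 96; 66 is not s-gonal.
s = 9: P(9, 4) = 46 and P(9, 5) = 75; 66 is not s-gonal.
s = 10: P(10, 4) = 52 and P(10, 5) = 85; 66 is not s-gonal.
s = 12: P(12, 4) = 64 and P(12, 5) = 105; 66 is not s-gonal.
Hits: s ∈ {3} → 1.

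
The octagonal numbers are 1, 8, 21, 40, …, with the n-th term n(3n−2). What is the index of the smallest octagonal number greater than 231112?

278

Solve n(3n−2) > 231112 for integer n.
The largest n with value ≤ 231112 is 277 (since 229633 ≤ 231112 < 231296), so the first above is n = 278, value 231296.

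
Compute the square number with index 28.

The 28th square number is n² with n = 28.
28² = 784.

784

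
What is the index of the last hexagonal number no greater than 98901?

Solve n(2n−1) ≤ 98901 for integer n.
n = 222 gives 98346 ≤ 98901, while n = 223 gives 99235 > 98901; so the answer is index 222.

222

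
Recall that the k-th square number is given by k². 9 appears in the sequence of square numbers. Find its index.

We need n² = 9, so n = √9 = 3.

3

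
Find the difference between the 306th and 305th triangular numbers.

306

Consecutive triangular numbers differ by n: T_{306} − T_{305} = 306.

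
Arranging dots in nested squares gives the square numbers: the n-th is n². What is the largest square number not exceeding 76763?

Solve n² ≤ 76763 for integer n.
n = 277 gives 76729 ≤ 76763, while n = 278 gives 77284 > 76763; so the answer is 76729.

76729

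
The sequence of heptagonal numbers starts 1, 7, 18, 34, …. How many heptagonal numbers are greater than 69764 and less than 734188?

The n-th heptagonal number is n(5n−3)/2.
Smallest index with value > 69764: n = 168 (giving 70308).
Largest index with value < 734188: n = 542 (giving 733597).
Indices 168 through 542: 375 terms.

375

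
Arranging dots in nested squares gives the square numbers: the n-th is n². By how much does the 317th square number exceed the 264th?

30793

317² = 100489 and 264² = 69696.
Difference: 100489 − 69696 = 30793.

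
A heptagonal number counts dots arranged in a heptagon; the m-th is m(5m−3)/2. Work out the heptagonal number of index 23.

1288

23·(5·23 − 3)/2 = 23·112/2 = 23·56 = 1288.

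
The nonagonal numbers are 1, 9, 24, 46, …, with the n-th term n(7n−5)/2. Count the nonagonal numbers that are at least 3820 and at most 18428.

39

The n-th nonagonal number is n(7n−5)/2.
Smallest index with value ≥ 3820: n = 34 (giving 3961).
Largest index with value ≤ 18428: n = 72 (giving 17964).
Indices 34 through 72: 39 terms.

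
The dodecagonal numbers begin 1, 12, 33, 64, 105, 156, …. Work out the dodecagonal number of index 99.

48609

The 99th dodecagonal number is n(5n−4) with n = 99.
99·(5·99 − 4) = 99·491 = 48609.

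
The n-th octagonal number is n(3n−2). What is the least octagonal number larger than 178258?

179585

Solve n(3n−2) > 178258 for integer n.
The largest n with value ≤ 178258 is 244 (since 178120 ≤ 178258 < 179585), so the first above is n = 245, value 179585.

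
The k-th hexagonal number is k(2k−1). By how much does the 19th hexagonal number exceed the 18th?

Consecutive hexagonal numbers differ by 4n − 3: here 4·19 − 3 = 73.

73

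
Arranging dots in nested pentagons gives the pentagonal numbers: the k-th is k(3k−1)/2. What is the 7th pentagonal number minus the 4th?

7·(3·7 − 1)/2 = 70 and 4·(3·4 − 1)/2 = 22.
Difference: 70 − 22 = 48.

48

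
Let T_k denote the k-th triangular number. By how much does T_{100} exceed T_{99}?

100

Consecutive triangular numbers differ by n: T_{100} − T_{99} = 100.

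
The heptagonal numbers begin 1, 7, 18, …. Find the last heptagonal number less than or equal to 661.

Solve n(5n−3)/2 ≤ 661 for integer n.
n = 16 gives 616 ≤ 661, while n = 17 gives 697 > 661; so the answer is 616.

616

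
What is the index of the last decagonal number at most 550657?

Solve n(4n−3) ≤ 550657 for integer n.
n = 371 gives 549451 ≤ 550657, while n = 372 gives 552420 > 550657; so the answer is index 371.

371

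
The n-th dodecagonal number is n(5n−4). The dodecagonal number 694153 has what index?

Set n(5n−4) = 694153, giving 5n² − 4n − 694153 = 0.
The discriminant is 16 + 20·694153 = 13883076, and √13883076 = 3726.
So n = (4 + 3726) / 10 = 3730/10 = 373.

373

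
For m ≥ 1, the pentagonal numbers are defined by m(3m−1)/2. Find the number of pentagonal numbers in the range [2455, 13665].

The n-th pentagonal number is n(3n−1)/2.
Smallest index with value ≥ 2455: n = 41 (giving 2501).
Largest index with value ≤ 13665: n = 95 (giving 13490).
Indices 41 through 95: 55 terms.

55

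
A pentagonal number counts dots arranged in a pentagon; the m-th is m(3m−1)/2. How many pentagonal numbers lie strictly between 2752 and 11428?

The n-th pentagonal number is n(3n−1)/2.
Smallest index with value > 2752: n = 44 (giving 2882).
Largest index with value < 11428: n = 87 (giving 11310).
Indices 44 through 87: 44 terms.

44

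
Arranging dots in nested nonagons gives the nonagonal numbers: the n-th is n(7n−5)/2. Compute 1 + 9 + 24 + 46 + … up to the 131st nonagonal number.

2631266

Σ i(7i−5)/2 = (7Σi² − 5Σi) / 2 over i = 1..131.
Σi = 8646 and Σi² = 757966.
(7·757966 − 5·8646) / 2 = 5262532/2 = 2631266.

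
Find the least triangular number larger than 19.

Solve n(n+1)/2 > 19 for integer n.
The largest n with value ≤ 19 is 5 (since 15 ≤ 19 < 21), so the first above is n = 6, value 21.

21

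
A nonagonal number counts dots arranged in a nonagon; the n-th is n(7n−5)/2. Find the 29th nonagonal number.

2871

The 29th nonagonal number is n(7n−5)/2 with n = 29.
29·(7·29 − 5)/2 = 29·198/2 = 29·99 = 2871.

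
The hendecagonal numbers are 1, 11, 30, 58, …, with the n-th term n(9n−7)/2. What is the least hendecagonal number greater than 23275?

Solve n(9n−7)/2 > 23275 for integer n.
The largest n with value ≤ 23275 is 72 (since 23076 ≤ 23275 < 23725), so the first above is n = 73, value 23725.

23725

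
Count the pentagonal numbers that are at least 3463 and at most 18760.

The n-th pentagonal number is n(3n−1)/2.
Smallest index with value ≥ 3463: n = 49 (giving 3577).
Largest index with value ≤ 18760: n = 112 (giving 18760).
Indices 49 through 112: 64 terms.

64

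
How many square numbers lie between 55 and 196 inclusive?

The n-th square number is n².
Smallest index with value ≥ 55: n = 8 (giving 64).
Largest index with value ≤ 196: n = 14 (giving 196).
Indices 8 through 14: 7 terms.

7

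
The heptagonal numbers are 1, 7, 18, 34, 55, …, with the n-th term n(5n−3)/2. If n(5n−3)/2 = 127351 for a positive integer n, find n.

Set n(5n−3)/2 = 127351, giving 5n² − 3n − 254702 = 0.
The discriminant is 9 + 40·127351 = 5094049, and √5094049 = 2257.
So n = (3 + 2257) / 10 = 2260/10 = 226.
Check: 226·(5·226 − 3)/2 = 127351. ✓

226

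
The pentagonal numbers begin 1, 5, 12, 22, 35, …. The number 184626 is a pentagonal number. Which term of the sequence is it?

351

Set n(3n−1)/2 = 184626, giving 3n² − n − 369252 = 0.
So n = (1 + 2105) / 6 = 2106/6 = 351.
Check: 351·(3·351 − 1)/2 = 184626. ✓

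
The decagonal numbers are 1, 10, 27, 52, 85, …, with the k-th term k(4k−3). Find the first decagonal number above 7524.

7612

Solve n(4n−3) > 7524 for integer n.
The largest n with value ≤ 7524 is 43 (since 7267 ≤ 7524 < 7612), so the first above is n = 44, value 7612.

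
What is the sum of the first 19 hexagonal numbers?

4750

Σ i(2i−1) = 2Σi² − Σi over i = 1..19.
Σi = 190 and Σi² = 2470.
2·2470 − 1·190 = 4750.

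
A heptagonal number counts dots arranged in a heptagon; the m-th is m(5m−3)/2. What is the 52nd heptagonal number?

6682

The 52nd heptagonal number is n(5n−3)/2 with n = 52.
52·(5·52 − 3)/2 = 52·257/2 = 6682.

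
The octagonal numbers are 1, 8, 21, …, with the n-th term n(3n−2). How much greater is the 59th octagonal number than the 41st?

59·(3·59 − 2) = 10325 and 41·(3·41 − 2) = 4961.
Difference: 10325 − 4961 = 5364.

5364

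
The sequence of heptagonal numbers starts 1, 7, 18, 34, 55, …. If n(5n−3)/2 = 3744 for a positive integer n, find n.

39

Set n(5n−3)/2 = 3744, giving 5n² − 3n − 7488 = 0.
The discriminant is 9 + 40·3744 = 149769, and √149769 = 387.
So n = (3 + 387) / 10 = 390/10 = 39.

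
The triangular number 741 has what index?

Set n(n+1)/2 = 741, giving n² + n − 1482 = 0.
The discriminant is 1 + 8·741 = 5929, and √5929 = 77.
So n = (-1 + 77) / 2 = 76/2 = 38.
Check: 38·39/2 = 741. ✓

38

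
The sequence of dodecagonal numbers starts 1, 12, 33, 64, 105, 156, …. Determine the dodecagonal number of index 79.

30889

The 79th dodecagonal number is n(5n−4) with n = 79.
79·(5·79 − 4) = 79·391 = 30889.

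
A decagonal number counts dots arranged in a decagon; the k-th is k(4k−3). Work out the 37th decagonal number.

The 37th decagonal number is n(4n−3) with n = 37.
37·(4·37 − 3) = 37·145 = 5365.

5365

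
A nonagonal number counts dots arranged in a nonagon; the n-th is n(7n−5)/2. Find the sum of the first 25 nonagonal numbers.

18525

Σ i(7i−5)/2 = (7Σi² − 5Σi) / 2 over i = 1..25.
Σi = 325 and Σi² = 5525.
(7·5525 − 5·325) / 2 = 37050/2 = 18525.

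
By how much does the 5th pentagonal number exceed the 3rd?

5·(3·5 − 1)/2 = 35 and 3·(3·3 − 1)/2 = 12.
Difference: 35 − 12 = 23.

23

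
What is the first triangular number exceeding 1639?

Solve n(n+1)/2 > 1639 for integer n.
The largest n with value ≤ 1639 is 56 (since 1596 ≤ 1639 < 1653), so the first above is n = 57, value 1653.

1653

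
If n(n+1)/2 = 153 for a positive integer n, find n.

17

Set n(n+1)/2 = 153, giving n² + n − 306 = 0.
The discriminant is 1 + 8·153 = 1225, and √1225 = 35.
So n = (-1 + 35) / 2 = 34/2 = 17.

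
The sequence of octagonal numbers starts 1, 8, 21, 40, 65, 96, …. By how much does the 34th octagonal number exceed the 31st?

579

34·(3·34 − 2) = 3400 and 31·(3·31 − 2) = 2821.
Difference: 3400 − 2821 = 579.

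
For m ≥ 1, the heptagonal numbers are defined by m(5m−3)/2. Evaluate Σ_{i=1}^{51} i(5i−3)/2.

111826

Σ i(5i−3)/2 = (5Σi² − 3Σi) / 2 over i = 1..51.
Σi = 1326 and Σi² = 45526.
(5·45526 − 3·1326) / 2 = 223652/2 = 111826.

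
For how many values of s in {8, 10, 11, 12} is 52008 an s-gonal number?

s = 8: P(8, 132) = 52008. ✓
s = 10: P(10, 114) = 51642 and P(10, 115) = 52555; 52008 is not s-gonal.
s = 11: P(11, 107) = 51146 and P(11, 108) = 52110; 52008 is not s-gonal.
s = 12: P(12, 102) = 51612 and P(12, 103) = 52633; 52008 is not s-gonal.
Hits: s ∈ {8} → 1.

1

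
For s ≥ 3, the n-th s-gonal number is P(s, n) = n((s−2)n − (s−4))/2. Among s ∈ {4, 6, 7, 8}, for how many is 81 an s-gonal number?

2

s = 4: P(4, 9) = 81. ✓
s = 6: P(6, 6) = 66 and P(6, 7) = 91; 81 is not s-gonal.
s = 7: P(7, 6) = 81. ✓
s = 8: P(8, 5) = 65 and P(8, 6) = 96; 81 is not s-gonal.
Hits: s ∈ {4, 7} → 2.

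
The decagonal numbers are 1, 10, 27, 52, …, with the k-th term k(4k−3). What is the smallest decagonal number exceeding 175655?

Solve n(4n−3) > 175655 for integer n.
The largest n with value ≤ 175655 is 209 (since 174097 ≤ 175655 < 175770), so the first above is n = 210, value 175770.

175770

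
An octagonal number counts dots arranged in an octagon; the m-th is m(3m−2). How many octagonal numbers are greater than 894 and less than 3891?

The n-th octagonal number is n(3n−2).
Smallest index with value > 894: n = 18 (giving 936).
Largest index with value < 3891: n = 36 (giving 3816).
Indices 18 through 36: 19 terms.

19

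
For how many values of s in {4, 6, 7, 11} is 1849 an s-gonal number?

s = 4: P(4, 43) = 1849. ✓
s = 6: P(6, 30) = 1770 and P(6, 31) = 1891; 1849 is not s-gonal.
s = 7: P(7, 27) = 1782 and P(7, 28) = 1918; 1849 is not s-gonal.
s = 11: P(11, 20) = 1730 and P(11, 21) = 1911; 1849 is not s-gonal.
Hits: s ∈ {4} → 1.

1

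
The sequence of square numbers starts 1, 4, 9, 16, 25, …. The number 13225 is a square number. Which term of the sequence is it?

115

We need n² = 13225, so n = √13225 = 115.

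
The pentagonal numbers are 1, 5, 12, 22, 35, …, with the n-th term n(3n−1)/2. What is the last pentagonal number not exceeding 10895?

Solve n(3n−1)/2 ≤ 10895 for integer n.
n = 85 gives 10795 ≤ 10895, while n = 86 gives 11051 > 10895; so the answer is 10795.

10795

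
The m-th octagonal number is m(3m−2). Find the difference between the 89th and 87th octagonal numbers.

89·(3·89 − 2) = 23585 and 87·(3·87 − 2) = 22533.
Difference: 23585 − 22533 = 1052.

1052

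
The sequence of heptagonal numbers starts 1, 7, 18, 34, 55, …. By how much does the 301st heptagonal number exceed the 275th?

301·(5·301 − 3)/2 = 226051 and 275·(5·275 − 3)/2 = 188650.
Difference: 226051 − 188650 = 37401.

37401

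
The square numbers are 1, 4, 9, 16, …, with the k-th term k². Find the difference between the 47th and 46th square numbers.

n² − (n−1)² = 2n − 1, so 47² − 46² = 2·47 − 1 = 93.

93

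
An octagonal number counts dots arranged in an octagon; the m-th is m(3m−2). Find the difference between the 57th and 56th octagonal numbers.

337

Consecutive octagonal numbers differ by 6n − 5: here 6·57 − 5 = 337.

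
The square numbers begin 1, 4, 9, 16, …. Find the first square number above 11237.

Solve n² > 11237 for integer n.
The largest n with value ≤ 11237 is 106 (since 11236 ≤ 11237 < 11449), so the first above is n = 107, value 11449.

11449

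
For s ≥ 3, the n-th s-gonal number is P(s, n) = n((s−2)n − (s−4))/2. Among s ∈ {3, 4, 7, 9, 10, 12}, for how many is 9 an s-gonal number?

s = 3: P(3, 3) = 6 and P(3, 4) = 10; 9 is not s-gonal.
s = 4: P(4, 3) = 9. ✓
s = 7: P(7, 2) = 7 and P(7, 3) = 18; 9 is not s-gonal.
s = 9: P(9, 2) = 9. ✓
s = 10: P(10, 1) = 1 and P(10, 2) = 10; 9 is not s-gonal.
s = 12: P(12, 1) = 1 and P(12, 2) = 12; 9 is not s-gonal.
Hits: s ∈ {4, 9} → 2.

2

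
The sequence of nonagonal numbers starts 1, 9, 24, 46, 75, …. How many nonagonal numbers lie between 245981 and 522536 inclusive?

121

The n-th nonagonal number is n(7n−5)/2.
Smallest index with value ≥ 245981: n = 266 (giving 246981).
Largest index with value ≤ 522536: n = 386 (giving 520521).
Indices 266 through 386: 121 terms.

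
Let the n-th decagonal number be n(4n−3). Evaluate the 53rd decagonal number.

The 53rd decagonal number is n(4n−3) with n = 53.
53·(4·53 − 3) = 53·209 = 11077.

11077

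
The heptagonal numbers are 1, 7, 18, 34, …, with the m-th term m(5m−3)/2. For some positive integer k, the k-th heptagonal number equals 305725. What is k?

Set n(5n−3)/2 = 305725, giving 5n² − 3n − 611450 = 0.
The discriminant is 9 + 40·305725 = 12229009, and √12229009 = 3497.
So n = (3 + 3497) / 10 = 3500/10 = 350.

350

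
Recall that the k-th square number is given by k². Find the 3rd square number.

3² = 9.

9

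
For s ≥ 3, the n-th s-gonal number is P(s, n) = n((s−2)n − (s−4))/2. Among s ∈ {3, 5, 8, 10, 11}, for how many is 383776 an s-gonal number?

1

s = 3: P(3, 875) = 383250 and P(3, 876) = 384126; 383776 is not s-gonal.
s = 5: P(5, 505) = 382285 and P(5, 506) = 383801; 383776 is not s-gonal.
s = 8: P(8, 358) = 383776. ✓
s = 10: P(10, 310) = 383470 and P(10, 311) = 385951; 383776 is not s-gonal.
s = 11: P(11, 292) = 382666 and P(11, 293) = 385295; 383776 is not s-gonal.
Hits: s ∈ {8} → 1.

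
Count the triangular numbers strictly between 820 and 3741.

The n-th triangular number is n(n+1)/2.
Smallest index with value > 820: n = 41 (giving 861).
Largest index with value < 3741: n = 85 (giving 3655).
Indices 41 through 85: 45 terms.

45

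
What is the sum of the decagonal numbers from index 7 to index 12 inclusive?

Σ i(4i−3) = 4Σi² − 3Σi over i = 7..12.
Σi = 78 − 21 = 57 and Σi² = 650 − 91 = 559.
4·559 − 3·57 = 2065.

2065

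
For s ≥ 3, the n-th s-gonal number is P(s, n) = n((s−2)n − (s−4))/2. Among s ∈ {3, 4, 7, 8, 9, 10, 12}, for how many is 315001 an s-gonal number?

s = 3: P(3, 793) = 314821 and P(3, 794) = 315615; 315001 is not s-gonal.
s = 4: P(4, 561) = 314721 and P(4, 562) = 315844; 315001 is not s-gonal.
s = 7: P(7, 355) = 314530 and P(7, 356) = 316306; 315001 is not s-gonal.
s = 8: P(8, 324) = 314280 and P(8, 325) = 316225; 315001 is not s-gonal.
s = 9: P(9, 300) = 314250 and P(9, 301) = 316351; 315001 is not s-gonal.
s = 10: P(10, 281) = 315001. ✓
s = 12: P(12, 251) = 314001 and P(12, 252) = 316512; 315001 is not s-gonal.
Hits: s ∈ {10} → 1.

1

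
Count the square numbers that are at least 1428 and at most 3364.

21

The n-th square number is n².
Smallest index with value ≥ 1428: n = 38 (giving 1444).
Largest index with value ≤ 3364: n = 58 (giving 3364).
Indices 38 through 58: 21 terms.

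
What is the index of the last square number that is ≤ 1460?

Solve n² ≤ 1460 for integer n.
n = 38 gives 1444 ≤ 1460, while n = 39 gives 1521 > 1460; so the answer is index 38.

38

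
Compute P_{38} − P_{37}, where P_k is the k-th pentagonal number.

112

Consecutive pentagonal numbers differ by 3n − 2: here 3·38 − 2 = 112.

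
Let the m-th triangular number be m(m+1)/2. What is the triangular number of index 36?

The 36th triangular number is n(n+1)/2 with n = 36.
36·37/2 = 1332/2 = 666.

666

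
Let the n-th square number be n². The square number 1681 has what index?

We need n² = 1681, so n = √1681 = 41.

41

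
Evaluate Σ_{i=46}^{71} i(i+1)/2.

45981

Σ i(i+1)/2 = (Σi² + Σi) / 2 over i = 46..71.
Σi = 2556 − 1035 = 1521 and Σi² = 121836 − 31395 = 90441.
(1·90441 + 1·1521) / 2 = 91962/2 = 45981.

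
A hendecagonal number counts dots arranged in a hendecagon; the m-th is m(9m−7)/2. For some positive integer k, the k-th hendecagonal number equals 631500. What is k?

375

Set n(9n−7)/2 = 631500, giving 9n² − 7n − 1263000 = 0.
So n = (7 + 6743) / 18 = 6750/18 = 375.
Check: 375·(9·375 − 7)/2 = 631500. ✓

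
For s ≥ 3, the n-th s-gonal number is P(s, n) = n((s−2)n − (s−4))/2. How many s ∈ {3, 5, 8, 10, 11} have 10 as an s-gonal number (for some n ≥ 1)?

2

s = 3: P(3, 4) = 10. ✓
s = 5: P(5, 2) = 5 and P(5, 3) = 12; 10 is not s-gonal.
s = 8: P(8, 2) = 8 and P(8, 3) = 21; 10 is not s-gonal.
s = 10: P(10, 2) = 10. ✓
s = 11: P(11, 1) = 1 and P(11, 2) = 11; 10 is not s-gonal.
Hits: s ∈ {3, 10} → 2.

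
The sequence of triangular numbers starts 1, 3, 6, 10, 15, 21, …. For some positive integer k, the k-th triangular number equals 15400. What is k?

Set n(n+1)/2 = 15400, giving n² + n − 30800 = 0.
So n = (-1 + 351) / 2 = 350/2 = 175.

175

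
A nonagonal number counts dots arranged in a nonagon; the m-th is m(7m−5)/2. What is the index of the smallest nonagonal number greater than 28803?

92

Solve n(7n−5)/2 > 28803 for integer n.
The largest n with value ≤ 28803 is 91 (since 28756 ≤ 28803 < 29394), so the first above is n = 92, value 29394.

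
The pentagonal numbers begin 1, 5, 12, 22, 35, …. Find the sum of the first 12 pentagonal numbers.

936

Σ i(3i−1)/2 = (3Σi² − Σi) / 2 over i = 1..12.
Σi = 78 and Σi² = 650.
(3·650 − 1·78) / 2 = 1872/2 = 936.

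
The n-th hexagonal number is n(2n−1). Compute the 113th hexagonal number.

113·(2·113 − 1) = 113·225 = 25425.

25425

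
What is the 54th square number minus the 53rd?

107

n² − (n−1)² = 2n − 1, so 54² − 53² = 2·54 − 1 = 107.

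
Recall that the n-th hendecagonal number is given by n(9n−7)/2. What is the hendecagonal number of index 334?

The 334th hendecagonal number is n(9n−7)/2 with n = 334.
334·(9·334 − 7)/2 = 334·2999/2 = 500833.

500833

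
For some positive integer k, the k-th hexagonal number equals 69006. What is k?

186

Set n(2n−1) = 69006, giving 2n² − n − 69006 = 0.
So n = (1 + 743) / 4 = 744/4 = 186.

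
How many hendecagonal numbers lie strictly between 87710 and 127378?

28

The n-th hendecagonal number is n(9n−7)/2.
Smallest index with value > 87710: n = 141 (giving 88971).
Largest index with value < 127378: n = 168 (giving 126420).
Indices 141 through 168: 28 terms.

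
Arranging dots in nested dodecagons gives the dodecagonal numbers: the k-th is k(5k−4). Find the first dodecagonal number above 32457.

32481

Solve n(5n−4) > 32457 for integer n.
The largest n with value ≤ 32457 is 80 (since 31680 ≤ 32457 < 32481), so the first above is n = 81, value 32481.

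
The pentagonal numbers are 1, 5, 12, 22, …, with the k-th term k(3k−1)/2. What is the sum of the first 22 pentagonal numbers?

5566

Σ i(3i−1)/2 = (3Σi² − Σi) / 2 over i = 1..22.
Σi = 253 and Σi² = 3795.
(3·3795 − 1·253) / 2 = 11132/2 = 5566.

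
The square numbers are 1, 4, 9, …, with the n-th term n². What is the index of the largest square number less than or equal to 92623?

304

Solve n² ≤ 92623 for integer n.
n = 304 gives 92416 ≤ 92623, while n = 305 gives 93025 > 92623; so the answer is index 304.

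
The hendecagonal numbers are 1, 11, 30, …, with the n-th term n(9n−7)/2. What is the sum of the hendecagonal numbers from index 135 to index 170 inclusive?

3765780

Σ i(9i−7)/2 = (9Σi² − 7Σi) / 2 over i = 135..170.
Σi = 14535 − 9045 = 5490 and Σi² = 1652145 − 811035 = 841110.
(9·841110 − 7·5490) / 2 = 7531560/2 = 3765780.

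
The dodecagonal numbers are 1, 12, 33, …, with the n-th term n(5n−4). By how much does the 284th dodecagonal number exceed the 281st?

8463

284·(5·284 − 4) = 402144 and 281·(5·281 − 4) = 393681.
Difference: 402144 − 393681 = 8463.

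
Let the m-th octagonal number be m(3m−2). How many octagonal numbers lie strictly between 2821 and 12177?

The n-th octagonal number is n(3n−2).
Smallest index with value > 2821: n = 32 (giving 3008).
Largest index with value < 12177: n = 64 (giving 12160).
Indices 32 through 64: 33 terms.

33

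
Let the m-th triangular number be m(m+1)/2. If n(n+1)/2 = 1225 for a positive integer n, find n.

Set n(n+1)/2 = 1225, giving n² + n − 2450 = 0.
The discriminant is 1 + 8·1225 = 9801, and √9801 = 99.
So n = (-1 + 99) / 2 = 98/2 = 49.
Check: 49·50/2 = 1225. ✓

49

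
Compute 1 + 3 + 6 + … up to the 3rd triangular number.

10

Σ i(i+1)/2 = (Σi² + Σi) / 2 over i = 1..3.
Σi = 6 and Σi² = 14.
(1·14 + 1·6) / 2 = 20/2 = 10.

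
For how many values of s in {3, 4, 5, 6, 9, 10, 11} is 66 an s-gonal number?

2

s = 3: P(3, 11) = 66. ✓
s = 4: P(4, 8) = 64 and P(4, 9) = 81; 66 is not s-gonal.
s = 5: P(5, 6) = 51 and P(5, 7) = 70; 66 is not s-gonal.
s = 6: P(6, 6) = 66. ✓
s = 9: P(9, 4) = 46 and P(9, 5) = 75; 66 is not s-gonal.
s = 10: P(10, 4) = 52 and P(10, 5) = 85; 66 is not s-gonal.
s = 11: P(11, 4) = 58 and P(11, 5) = 95; 66 is not s-gonal.
Hits: s ∈ {3, 6} → 2.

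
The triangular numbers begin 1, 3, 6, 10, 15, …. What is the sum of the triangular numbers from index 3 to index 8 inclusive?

Σ i(i+1)/2 = (Σi² + Σi) / 2 over i = 3..8.
Σi = 36 − 3 = 33 and Σi² = 204 − 5 = 199.
(1·199 + 1·33) / 2 = 232/2 = 116.

116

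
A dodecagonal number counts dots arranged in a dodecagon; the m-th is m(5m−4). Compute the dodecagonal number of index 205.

205·(5·205 − 4) = 205·1021 = 209305.

209305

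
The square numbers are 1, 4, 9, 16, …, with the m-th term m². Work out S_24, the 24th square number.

576

The 24th square number is n² with n = 24.
24² = 576.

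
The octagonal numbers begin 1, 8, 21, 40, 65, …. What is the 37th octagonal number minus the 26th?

37·(3·37 − 2) = 4033 and 26·(3·26 − 2) = 1976.
Difference: 4033 − 1976 = 2057.

2057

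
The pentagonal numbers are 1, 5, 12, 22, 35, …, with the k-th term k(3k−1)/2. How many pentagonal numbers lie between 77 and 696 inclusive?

The n-th pentagonal number is n(3n−1)/2.
Smallest index with value ≥ 77: n = 8 (giving 92).
Largest index with value ≤ 696: n = 21 (giving 651).
Indices 8 through 21: 14 terms.

14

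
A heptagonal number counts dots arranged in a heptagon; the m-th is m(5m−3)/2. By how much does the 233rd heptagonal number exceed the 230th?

3468

233·(5·233 − 3)/2 = 135373 and 230·(5·230 − 3)/2 = 131905.
Difference: 135373 − 131905 = 3468.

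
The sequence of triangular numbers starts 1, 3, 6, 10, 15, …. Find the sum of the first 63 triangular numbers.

Σ i(i+1)/2 = (Σi² + Σi) / 2 over i = 1..63.
Σi = 2016 and Σi² = 85344.
(1·85344 + 1·2016) / 2 = 87360/2 = 43680.

43680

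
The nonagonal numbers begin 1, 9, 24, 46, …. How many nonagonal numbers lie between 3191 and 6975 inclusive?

The n-th nonagonal number is n(7n−5)/2.
Smallest index with value ≥ 3191: n = 31 (giving 3286).
Largest index with value ≤ 6975: n = 45 (giving 6975).
Indices 31 through 45: 15 terms.

15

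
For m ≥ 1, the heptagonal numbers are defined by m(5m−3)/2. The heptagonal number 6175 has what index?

Set n(5n−3)/2 = 6175, giving 5n² − 3n − 12350 = 0.
The discriminant is 9 + 40·6175 = 247009, and √247009 = 497.
So n = (3 + 497) / 10 = 500/10 = 50.

50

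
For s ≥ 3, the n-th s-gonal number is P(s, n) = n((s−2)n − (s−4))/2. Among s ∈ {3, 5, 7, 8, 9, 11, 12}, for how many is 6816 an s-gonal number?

s = 3: P(3, 116) = 6786 and P(3, 117) = 6903; 6816 is not s-gonal.
s = 5: P(5, 67) = 6700 and P(5, 68) = 6902; 6816 is not s-gonal.
s = 7: P(7, 52) = 6682 and P(7, 53) = 6943; 6816 is not s-gonal.
s = 8: P(8, 48) = 6816. ✓
s = 9: P(9, 44) = 6666 and P(9, 45) = 6975; 6816 is not s-gonal.
s = 11: P(11, 39) = 6708 and P(11, 40) = 7060; 6816 is not s-gonal.
s = 12: P(12, 37) = 6697 and P(12, 38) = 7068; 6816 is not s-gonal.
Hits: s ∈ {8} → 1.

1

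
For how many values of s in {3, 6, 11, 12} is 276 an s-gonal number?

2

s = 3: P(3, 23) = 276. ✓
s = 6: P(6, 12) = 276. ✓
s = 11: P(11, 8) = 260 and P(11, 9) = 333; 276 is not s-gonal.
s = 12: P(12, 7) = 217 and P(12, 8) = 288; 276 is not s-gonal.
Hits: s ∈ {3, 6} → 2.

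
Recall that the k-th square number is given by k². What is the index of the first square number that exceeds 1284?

36

Solve n² > 1284 for integer n.
The largest n with value ≤ 1284 is 35 (since 1225 ≤ 1284 < 1296), so the first above is n = 36, value 1296.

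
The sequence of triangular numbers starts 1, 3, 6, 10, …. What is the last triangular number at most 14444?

14365

Solve n(n+1)/2 ≤ 14444 for integer n.
n = 169 gives 14365 ≤ 14444, while n = 170 gives 14535 > 14444; so the answer is 14365.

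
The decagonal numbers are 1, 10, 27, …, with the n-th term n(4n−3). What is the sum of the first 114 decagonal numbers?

1981795

Σ i(4i−3) = 4Σi² − 3Σi over i = 1..114.
Σi = 6555 and Σi² = 500365.
4·500365 − 3·6555 = 1981795.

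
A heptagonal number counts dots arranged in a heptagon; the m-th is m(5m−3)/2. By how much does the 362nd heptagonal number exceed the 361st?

1806

Consecutive heptagonal numbers differ by 5n − 4: here 5·362 − 4 = 1806.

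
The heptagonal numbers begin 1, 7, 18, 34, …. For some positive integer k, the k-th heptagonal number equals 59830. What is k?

155

Set n(5n−3)/2 = 59830, giving 5n² − 3n − 119660 = 0.
The discriminant is 9 + 40·59830 = 2393209, and √2393209 = 1547.
So n = (3 + 1547) / 10 = 1550/10 = 155.
Check: 155·(5·155 − 3)/2 = 59830. ✓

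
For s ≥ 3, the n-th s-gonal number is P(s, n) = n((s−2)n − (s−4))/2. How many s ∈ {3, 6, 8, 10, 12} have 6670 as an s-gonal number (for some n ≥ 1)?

2

s = 3: P(3, 115) = 6670. ✓
s = 6: P(6, 58) = 6670. ✓
s = 8: P(8, 47) = 6533 and P(8, 48) = 6816; 6670 is not s-gonal.
s = 10: P(10, 41) = 6601 and P(10, 42) = 6930; 6670 is not s-gonal.
s = 12: P(12, 36) = 6336 and P(12, 37) = 6697; 6670 is not s-gonal.
Hits: s ∈ {3, 6} → 2.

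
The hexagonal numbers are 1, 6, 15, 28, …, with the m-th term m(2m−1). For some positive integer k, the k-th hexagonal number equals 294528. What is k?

Set n(2n−1) = 294528, giving 2n² − n − 294528 = 0.
The discriminant is 1 + 8·294528 = 2356225, and √2356225 = 1535.
So n = (1 + 1535) / 4 = 1536/4 = 384.
Check: 384·(2·384 − 1) = 294528. ✓

384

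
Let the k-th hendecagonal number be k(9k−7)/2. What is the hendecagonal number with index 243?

The 243rd hendecagonal number is n(9n−7)/2 with n = 243.
243·(9·243 − 7)/2 = 243·2180/2 = 243·1090 = 264870.

264870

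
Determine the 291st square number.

291² = 84681.

84681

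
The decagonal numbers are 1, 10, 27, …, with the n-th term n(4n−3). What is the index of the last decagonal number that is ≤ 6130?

39

Solve n(4n−3) ≤ 6130 for integer n.
n = 39 gives 5967 ≤ 6130, while n = 40 gives 6280 > 6130; so the answer is index 39.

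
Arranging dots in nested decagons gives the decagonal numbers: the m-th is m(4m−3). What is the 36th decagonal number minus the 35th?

Consecutive decagonal numbers differ by 8n − 7: here 8·36 − 7 = 281.

281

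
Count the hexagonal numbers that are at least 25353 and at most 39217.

The n-th hexagonal number is n(2n−1).
Smallest index with value ≥ 25353: n = 113 (giving 25425).
Largest index with value ≤ 39217: n = 140 (giving 39060).
Indices 113 through 140: 28 terms.

28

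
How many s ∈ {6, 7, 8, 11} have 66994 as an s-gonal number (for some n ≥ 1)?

1

s = 6: P(6, 183) = 66795 and P(6, 184) = 67528; 66994 is not s-gonal.
s = 7: P(7, 164) = 66994. ✓
s = 8: P(8, 149) = 66305 and P(8, 150) = 67200; 66994 is not s-gonal.
s = 11: P(11, 122) = 66551 and P(11, 123) = 67650; 66994 is not s-gonal.
Hits: s ∈ {7} → 1.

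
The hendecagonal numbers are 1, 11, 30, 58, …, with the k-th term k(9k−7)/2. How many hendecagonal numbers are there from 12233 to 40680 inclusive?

The n-th hendecagonal number is n(9n−7)/2.
Smallest index with value ≥ 12233: n = 53 (giving 12455).
Largest index with value ≤ 40680: n = 95 (giving 40280).
Indices 53 through 95: 43 terms.

43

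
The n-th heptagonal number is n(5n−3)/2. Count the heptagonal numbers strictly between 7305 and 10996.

The n-th heptagonal number is n(5n−3)/2.
Smallest index with value > 7305: n = 55 (giving 7480).
Largest index with value < 10996: n = 66 (giving 10791).
Indices 55 through 66: 12 terms.

12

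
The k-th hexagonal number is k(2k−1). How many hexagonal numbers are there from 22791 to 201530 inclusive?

211

The n-th hexagonal number is n(2n−1).
Smallest index with value ≥ 22791: n = 107 (giving 22791).
Largest index with value ≤ 201530: n = 317 (giving 200661).
Indices 107 through 317: 211 terms.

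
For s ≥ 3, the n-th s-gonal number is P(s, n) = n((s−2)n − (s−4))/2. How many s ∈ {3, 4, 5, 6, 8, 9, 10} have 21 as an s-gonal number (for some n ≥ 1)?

2

s = 3: P(3, 6) = 21. ✓
s = 4: P(4, 4) = 16 and P(4, 5) = 25; 21 is not s-gonal.
s = 5: P(5, 3) = 12 and P(5, 4) = 22; 21 is not s-gonal.
s = 6: P(6, 3) = 15 and P(6, 4) = 28; 21 is not s-gonal.
s = 8: P(8, 3) = 21. ✓
s = 9: P(9, 2) = 9 and P(9, 3) = 24; 21 is not s-gonal.
s = 10: P(10, 2) = 10 and P(10, 3) = 27; 21 is not s-gonal.
Hits: s ∈ {3, 8} → 2.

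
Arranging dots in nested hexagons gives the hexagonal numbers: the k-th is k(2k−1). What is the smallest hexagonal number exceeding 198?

Solve n(2n−1) > 198 for integer n.
The largest n with value ≤ 198 is 10 (since 190 ≤ 198 < 231), so the first above is n = 11, value 231.

231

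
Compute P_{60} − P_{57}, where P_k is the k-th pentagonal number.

525

60·(3·60 − 1)/2 = 5370 and 57·(3·57 − 1)/2 = 4845.
Difference: 5370 − 4845 = 525.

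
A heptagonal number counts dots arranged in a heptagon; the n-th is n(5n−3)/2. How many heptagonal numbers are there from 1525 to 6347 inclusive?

26

The n-th heptagonal number is n(5n−3)/2.
Smallest index with value ≥ 1525: n = 25 (giving 1525).
Largest index with value ≤ 6347: n = 50 (giving 6175).
Indices 25 through 50: 26 terms.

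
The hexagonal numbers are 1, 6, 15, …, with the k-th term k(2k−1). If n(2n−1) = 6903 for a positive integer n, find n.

59

Set n(2n−1) = 6903, giving 2n² − n − 6903 = 0.
The discriminant is 1 + 8·6903 = 55225, and √55225 = 235.
So n = (1 + 235) / 4 = 236/4 = 59.
Check: 59·(2·59 − 1) = 6903. ✓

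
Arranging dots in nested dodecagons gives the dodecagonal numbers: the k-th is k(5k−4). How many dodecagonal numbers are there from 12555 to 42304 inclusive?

The n-th dodecagonal number is n(5n−4).
Smallest index with value ≥ 12555: n = 51 (giving 12801).
Largest index with value ≤ 42304: n = 92 (giving 41952).
Indices 51 through 92: 42 terms.

42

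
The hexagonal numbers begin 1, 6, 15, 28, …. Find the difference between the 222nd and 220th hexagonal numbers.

222·(2·222 − 1) = 98346 and 220·(2·220 − 1) = 96580.
Difference: 98346 − 96580 = 1766.

1766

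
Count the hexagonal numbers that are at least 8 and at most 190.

The n-th hexagonal number is n(2n−1).
Smallest index with value ≥ 8: n = 3 (giving 15).
Largest index with value ≤ 190: n = 10 (giving 190).
Indices 3 through 10: 8 terms.

8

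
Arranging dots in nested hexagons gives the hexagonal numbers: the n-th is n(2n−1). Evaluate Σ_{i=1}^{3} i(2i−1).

Σ i(2i−1) = 2Σi² − Σi over i = 1..3.
Σi = 6 and Σi² = 14.
2·14 − 1·6 = 22.

22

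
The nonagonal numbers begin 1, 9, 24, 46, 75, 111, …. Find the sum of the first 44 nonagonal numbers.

Σ i(7i−5)/2 = (7Σi² − 5Σi) / 2 over i = 1..44.
Σi = 990 and Σi² = 29370.
(7·29370 − 5·990) / 2 = 200640/2 = 100320.

100320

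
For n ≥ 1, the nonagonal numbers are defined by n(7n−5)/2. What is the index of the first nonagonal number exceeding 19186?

75

Solve n(7n−5)/2 > 19186 for integer n.
The largest n with value ≤ 19186 is 74 (since 18981 ≤ 19186 < 19500), so the first above is n = 75, value 19500.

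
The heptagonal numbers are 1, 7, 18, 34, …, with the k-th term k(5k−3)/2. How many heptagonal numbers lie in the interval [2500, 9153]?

The n-th heptagonal number is n(5n−3)/2.
Smallest index with value ≥ 2500: n = 32 (giving 2512).
Largest index with value ≤ 9153: n = 60 (giving 8910).
Indices 32 through 60: 29 terms.

29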